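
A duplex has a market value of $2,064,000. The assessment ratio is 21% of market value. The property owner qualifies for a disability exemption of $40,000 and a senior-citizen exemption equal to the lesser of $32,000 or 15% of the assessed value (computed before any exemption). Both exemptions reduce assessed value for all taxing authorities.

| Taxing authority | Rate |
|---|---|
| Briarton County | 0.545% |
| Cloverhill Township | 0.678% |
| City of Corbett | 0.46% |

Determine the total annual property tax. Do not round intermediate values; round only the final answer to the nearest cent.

$6,083.04

Assessed value = $2,064,000 × 0.21 = $433,440
Senior-citizen exemption = min($32,000, 15% × $433,440) = min($32,000, $65,016) = $32,000 (dollar cap binds)
Taxable value = $433,440 − $40,000 − $32,000 = $361,440
Briarton County: $361,440 × 0.00545 = $1,969.848
Cloverhill Township: $361,440 × 0.00678 = $2,450.5632
City of Corbett: $361,440 × 0.0046 = $1,662.624
Total = $6,083.0352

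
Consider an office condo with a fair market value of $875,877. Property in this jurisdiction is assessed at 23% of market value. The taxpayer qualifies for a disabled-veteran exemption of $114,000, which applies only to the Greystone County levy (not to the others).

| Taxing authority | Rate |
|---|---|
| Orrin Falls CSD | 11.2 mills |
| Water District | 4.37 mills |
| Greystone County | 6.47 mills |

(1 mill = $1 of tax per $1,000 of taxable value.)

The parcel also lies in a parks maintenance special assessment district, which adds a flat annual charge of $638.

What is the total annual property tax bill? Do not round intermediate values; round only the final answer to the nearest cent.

Assessed value = $875,877 × 0.23 = $201,451.71
Orrin Falls CSD: $201,451.71 × 0.0112 = $2,256.259152
Water District: $201,451.71 × 0.00437 = $880.3439727
Greystone County: ($201,451.71 − $114,000) × 0.00647 = $87,451.71 × 0.00647 = $565.8125637
Levies subtotal = $3,702.4156884
Total = $3,702.4156884 + $638 = $4,340.4156884

$4,340.42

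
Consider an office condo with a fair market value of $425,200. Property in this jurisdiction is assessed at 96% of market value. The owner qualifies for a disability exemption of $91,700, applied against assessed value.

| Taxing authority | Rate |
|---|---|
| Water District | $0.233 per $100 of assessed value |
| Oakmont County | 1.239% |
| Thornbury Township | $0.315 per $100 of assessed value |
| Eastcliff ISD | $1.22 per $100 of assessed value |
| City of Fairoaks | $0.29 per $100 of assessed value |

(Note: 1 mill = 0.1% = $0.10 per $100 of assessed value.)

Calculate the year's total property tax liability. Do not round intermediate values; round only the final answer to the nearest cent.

$10,434.74

Assessed value = $425,200 × 0.96 = $408,192
Taxable value = $408,192 − $91,700 = $316,492
Water District: $316,492 × 0.00233 = $737.42636
Oakmont County: $316,492 × 0.01239 = $3,921.33588
Thornbury Township: $316,492 × 0.00315 = $996.9498
Eastcliff ISD: $316,492 × 0.0122 = $3,861.2024
City of Fairoaks: $316,492 × 0.0029 = $917.8268
Total = $10,434.74124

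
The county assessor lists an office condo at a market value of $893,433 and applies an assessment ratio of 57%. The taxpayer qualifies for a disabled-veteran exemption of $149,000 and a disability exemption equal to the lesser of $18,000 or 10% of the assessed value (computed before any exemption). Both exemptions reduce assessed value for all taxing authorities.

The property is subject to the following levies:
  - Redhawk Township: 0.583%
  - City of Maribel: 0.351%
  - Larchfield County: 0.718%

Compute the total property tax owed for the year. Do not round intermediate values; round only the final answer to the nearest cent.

$5,654.08

Assessed value = $893,433 × 0.57 = $509,256.81
Disability exemption = min($18,000, 10% × $509,256.81) = min($18,000, $50,925.681) = $18,000 (dollar cap binds)
Taxable value = $509,256.81 − $149,000 − $18,000 = $342,256.81
Redhawk Township: $342,256.81 × 0.00583 = $1,995.3572023
City of Maribel: $342,256.81 × 0.00351 = $1,201.3214031
Larchfield County: $342,256.81 × 0.00718 = $2,457.4038958
Total = $5,654.0825012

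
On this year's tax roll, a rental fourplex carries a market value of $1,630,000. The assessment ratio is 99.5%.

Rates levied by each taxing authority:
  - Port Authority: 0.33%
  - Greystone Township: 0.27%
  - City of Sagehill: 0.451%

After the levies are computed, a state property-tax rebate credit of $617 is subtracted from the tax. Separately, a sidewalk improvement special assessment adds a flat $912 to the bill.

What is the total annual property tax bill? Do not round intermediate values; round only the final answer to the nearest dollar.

$17,341

Assessed value = $1,630,000 × 0.995 = $1,621,850
Port Authority: $1,621,850 × 0.0033 = $5,352.105
Greystone Township: $1,621,850 × 0.0027 = $4,378.995
City of Sagehill: $1,621,850 × 0.00451 = $7,314.5435
Levies subtotal = $17,045.6435
After credit = $17,045.6435 − $617 = $16,428.6435
Total = $16,428.6435 + $912 = $17,340.6435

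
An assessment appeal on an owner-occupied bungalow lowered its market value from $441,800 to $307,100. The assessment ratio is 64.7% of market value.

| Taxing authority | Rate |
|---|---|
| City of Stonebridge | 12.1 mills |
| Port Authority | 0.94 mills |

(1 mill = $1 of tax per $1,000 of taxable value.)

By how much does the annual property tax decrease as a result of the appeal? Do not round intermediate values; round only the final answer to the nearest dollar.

Old assessed value = $441,800 × 0.647 = $285,844.6
New assessed value = $307,100 × 0.647 = $198,693.7
Combined rate = 0.0121 + 0.00094 = 0.01304
Old tax = $285,844.6 × 0.01304 = $3,727.413584
New tax = $198,693.7 × 0.01304 = $2,590.965848
Reduction = $3,727.413584 − $2,590.965848 = $1,136.447736

$1,136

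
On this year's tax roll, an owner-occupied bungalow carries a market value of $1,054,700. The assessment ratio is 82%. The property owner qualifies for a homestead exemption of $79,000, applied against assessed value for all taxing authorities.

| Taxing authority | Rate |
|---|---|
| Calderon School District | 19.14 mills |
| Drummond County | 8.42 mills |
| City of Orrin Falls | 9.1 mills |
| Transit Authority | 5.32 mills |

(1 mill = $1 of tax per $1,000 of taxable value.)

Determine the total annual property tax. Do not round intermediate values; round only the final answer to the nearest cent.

$32,990.15

Assessed value = $1,054,700 × 0.82 = $864,854
Taxable value = $864,854 − $79,000 = $785,854
Calderon School District: $785,854 × 0.01914 = $15,041.24556
Drummond County: $785,854 × 0.00842 = $6,616.89068
City of Orrin Falls: $785,854 × 0.0091 = $7,151.2714
Transit Authority: $785,854 × 0.00532 = $4,180.74328
Total = $15,041.24556 + $6,616.89068 + $7,151.2714 + $4,180.74328 = $32,990.15092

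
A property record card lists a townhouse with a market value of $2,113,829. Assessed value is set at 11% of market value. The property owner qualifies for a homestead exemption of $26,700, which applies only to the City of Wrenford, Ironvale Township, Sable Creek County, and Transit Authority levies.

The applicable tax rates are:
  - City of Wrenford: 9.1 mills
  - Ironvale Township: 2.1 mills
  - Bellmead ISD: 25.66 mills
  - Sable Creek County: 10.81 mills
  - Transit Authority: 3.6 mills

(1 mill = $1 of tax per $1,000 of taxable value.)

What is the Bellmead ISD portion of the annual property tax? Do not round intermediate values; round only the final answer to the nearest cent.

Assessed value = $2,113,829 × 0.11 = $232,521.19
Bellmead ISD taxable value = $232,521.19 (exemption does not apply)
Bellmead ISD levy = $232,521.19 × 0.02566 = $5,966.4937354

$5,966.49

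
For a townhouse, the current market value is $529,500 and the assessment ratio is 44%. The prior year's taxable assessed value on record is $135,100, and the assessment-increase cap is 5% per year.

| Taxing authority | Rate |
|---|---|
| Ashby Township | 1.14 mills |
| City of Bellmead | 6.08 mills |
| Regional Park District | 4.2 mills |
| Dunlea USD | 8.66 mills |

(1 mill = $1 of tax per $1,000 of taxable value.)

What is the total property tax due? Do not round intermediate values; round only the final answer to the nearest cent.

Uncapped assessed value = $529,500 × 0.44 = $232,980
Cap limit = $135,100 × 1.05 = $141,855
Taxable assessed value = min($232,980, $141,855) = $141,855 (cap binds)
Ashby Township: $141,855 × 0.00114 = $161.7147
City of Bellmead: $141,855 × 0.00608 = $862.4784
Regional Park District: $141,855 × 0.0042 = $595.791
Dunlea USD: $141,855 × 0.00866 = $1,228.4643
Total = $2,848.4484

$2,848.45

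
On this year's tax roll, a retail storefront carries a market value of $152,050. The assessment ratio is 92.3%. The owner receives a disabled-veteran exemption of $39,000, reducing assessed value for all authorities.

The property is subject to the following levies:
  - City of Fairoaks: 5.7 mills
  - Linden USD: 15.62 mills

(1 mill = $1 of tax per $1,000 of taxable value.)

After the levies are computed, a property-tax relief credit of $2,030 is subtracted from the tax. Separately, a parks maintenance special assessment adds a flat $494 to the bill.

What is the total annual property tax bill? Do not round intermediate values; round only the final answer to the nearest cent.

Assessed value = $152,050 × 0.923 = $140,342.15
Taxable value = $140,342.15 − $39,000 = $101,342.15
City of Fairoaks: $101,342.15 × 0.0057 = $577.650255
Linden USD: $101,342.15 × 0.01562 = $1,582.964383
Levies subtotal = $2,160.614638
After credit = $2,160.614638 − $2,030 = $130.614638
Total = $130.614638 + $494 = $624.614638

$624.61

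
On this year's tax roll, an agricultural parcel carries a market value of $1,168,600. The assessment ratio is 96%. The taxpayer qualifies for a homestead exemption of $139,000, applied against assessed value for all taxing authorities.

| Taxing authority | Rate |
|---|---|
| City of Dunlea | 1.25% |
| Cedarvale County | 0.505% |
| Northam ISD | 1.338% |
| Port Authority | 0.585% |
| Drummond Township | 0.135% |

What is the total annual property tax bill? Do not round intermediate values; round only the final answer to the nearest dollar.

$37,476

Assessed value = $1,168,600 × 0.96 = $1,121,856
Taxable value = $1,121,856 − $139,000 = $982,856
City of Dunlea: $982,856 × 0.0125 = $12,285.7
Cedarvale County: $982,856 × 0.00505 = $4,963.4228
Northam ISD: $982,856 × 0.01338 = $13,150.61328
Port Authority: $982,856 × 0.00585 = $5,749.7076
Drummond Township: $982,856 × 0.00135 = $1,326.8556
Total = $12,285.7 + $4,963.4228 + $13,150.61328 + $5,749.7076 + $1,326.8556 = $37,476.29928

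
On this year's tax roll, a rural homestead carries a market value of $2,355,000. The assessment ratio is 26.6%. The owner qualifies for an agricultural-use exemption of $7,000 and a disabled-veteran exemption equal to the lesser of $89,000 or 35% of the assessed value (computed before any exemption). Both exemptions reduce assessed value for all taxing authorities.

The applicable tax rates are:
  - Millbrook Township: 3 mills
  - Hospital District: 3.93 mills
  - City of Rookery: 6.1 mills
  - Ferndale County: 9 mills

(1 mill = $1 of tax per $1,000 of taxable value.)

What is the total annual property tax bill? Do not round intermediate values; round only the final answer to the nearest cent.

$11,685.37

Assessed value = $2,355,000 × 0.266 = $626,430
Disabled-veteran exemption = min($89,000, 35% × $626,430) = min($89,000, $219,250.5) = $89,000 (dollar cap binds)
Taxable value = $626,430 − $7,000 − $89,000 = $530,430
Millbrook Township: $530,430 × 0.003 = $1,591.29
Hospital District: $530,430 × 0.00393 = $2,084.5899
City of Rookery: $530,430 × 0.0061 = $3,235.623
Ferndale County: $530,430 × 0.009 = $4,773.87
Total = $11,685.3729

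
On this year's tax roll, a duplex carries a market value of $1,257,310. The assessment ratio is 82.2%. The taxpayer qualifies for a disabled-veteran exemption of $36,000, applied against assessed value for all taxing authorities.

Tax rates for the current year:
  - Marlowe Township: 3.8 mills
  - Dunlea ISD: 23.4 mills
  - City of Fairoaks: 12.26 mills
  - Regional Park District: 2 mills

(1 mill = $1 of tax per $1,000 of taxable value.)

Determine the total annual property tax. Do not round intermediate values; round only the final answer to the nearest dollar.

$41,357

Assessed value = $1,257,310 × 0.822 = $1,033,508.82
Taxable value = $1,033,508.82 − $36,000 = $997,508.82
Marlowe Township: $997,508.82 × 0.0038 = $3,790.533516
Dunlea ISD: $997,508.82 × 0.0234 = $23,341.706388
City of Fairoaks: $997,508.82 × 0.01226 = $12,229.4581332
Regional Park District: $997,508.82 × 0.002 = $1,995.01764
Total = $3,790.533516 + $23,341.706388 + $12,229.4581332 + $1,995.01764 = $41,356.7156772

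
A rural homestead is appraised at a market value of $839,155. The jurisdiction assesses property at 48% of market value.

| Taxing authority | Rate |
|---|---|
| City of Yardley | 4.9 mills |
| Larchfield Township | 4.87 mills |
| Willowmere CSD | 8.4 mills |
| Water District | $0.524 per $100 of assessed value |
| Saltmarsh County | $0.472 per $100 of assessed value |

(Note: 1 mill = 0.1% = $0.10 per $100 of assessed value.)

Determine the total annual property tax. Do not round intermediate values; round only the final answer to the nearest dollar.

Assessed value = $839,155 × 0.48 = $402,794.4
City of Yardley: $402,794.4 × 0.0049 = $1,973.69256
Larchfield Township: $402,794.4 × 0.00487 = $1,961.608728
Willowmere CSD: $402,794.4 × 0.0084 = $3,383.47296
Water District: $402,794.4 × 0.00524 = $2,110.642656
Saltmarsh County: $402,794.4 × 0.00472 = $1,901.189568
Total = $11,330.606472

$11,331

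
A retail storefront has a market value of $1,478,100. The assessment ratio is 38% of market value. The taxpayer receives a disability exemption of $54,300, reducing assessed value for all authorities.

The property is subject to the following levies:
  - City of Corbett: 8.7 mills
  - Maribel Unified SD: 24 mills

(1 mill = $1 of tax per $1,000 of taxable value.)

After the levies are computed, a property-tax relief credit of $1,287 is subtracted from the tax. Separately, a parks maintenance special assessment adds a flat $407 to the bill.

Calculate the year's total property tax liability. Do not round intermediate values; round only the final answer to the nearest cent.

Assessed value = $1,478,100 × 0.38 = $561,678
Taxable value = $561,678 − $54,300 = $507,378
City of Corbett: $507,378 × 0.0087 = $4,414.1886
Maribel Unified SD: $507,378 × 0.024 = $12,177.072
Levies subtotal = $16,591.2606
After credit = $16,591.2606 − $1,287 = $15,304.2606
Total = $15,304.2606 + $407 = $15,711.2606

$15,711.26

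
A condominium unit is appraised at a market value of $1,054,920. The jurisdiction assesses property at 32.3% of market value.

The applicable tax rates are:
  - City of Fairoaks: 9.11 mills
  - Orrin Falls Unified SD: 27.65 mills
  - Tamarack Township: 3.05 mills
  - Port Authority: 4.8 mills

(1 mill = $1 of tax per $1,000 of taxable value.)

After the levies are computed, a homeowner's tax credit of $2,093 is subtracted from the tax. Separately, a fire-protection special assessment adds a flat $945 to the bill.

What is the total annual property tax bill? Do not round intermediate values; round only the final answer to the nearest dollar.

$14,052

Assessed value = $1,054,920 × 0.323 = $340,739.16
City of Fairoaks: $340,739.16 × 0.00911 = $3,104.1337476
Orrin Falls Unified SD: $340,739.16 × 0.02765 = $9,421.437774
Tamarack Township: $340,739.16 × 0.00305 = $1,039.254438
Port Authority: $340,739.16 × 0.0048 = $1,635.547968
Levies subtotal = $15,200.3739276
After credit = $15,200.3739276 − $2,093 = $13,107.3739276
Total = $13,107.3739276 + $945 = $14,052.3739276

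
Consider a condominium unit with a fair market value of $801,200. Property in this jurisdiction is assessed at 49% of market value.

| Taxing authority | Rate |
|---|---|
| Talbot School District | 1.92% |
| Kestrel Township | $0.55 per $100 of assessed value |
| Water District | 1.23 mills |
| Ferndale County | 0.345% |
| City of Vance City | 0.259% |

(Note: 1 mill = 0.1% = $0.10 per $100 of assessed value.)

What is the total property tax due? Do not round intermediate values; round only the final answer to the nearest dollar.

$12,551

Assessed value = $801,200 × 0.49 = $392,588
Talbot School District: $392,588 × 0.0192 = $7,537.6896
Kestrel Township: $392,588 × 0.0055 = $2,159.234
Water District: $392,588 × 0.00123 = $482.88324
Ferndale County: $392,588 × 0.00345 = $1,354.4286
City of Vance City: $392,588 × 0.00259 = $1,016.80292
Total = $12,551.03836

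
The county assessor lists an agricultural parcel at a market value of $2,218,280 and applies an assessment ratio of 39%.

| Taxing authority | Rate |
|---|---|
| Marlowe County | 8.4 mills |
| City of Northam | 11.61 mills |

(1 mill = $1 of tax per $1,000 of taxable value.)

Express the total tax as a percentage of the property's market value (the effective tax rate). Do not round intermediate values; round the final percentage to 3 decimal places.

Assessed value = $2,218,280 × 0.39 = $865,129.2
Marlowe County: $865,129.2 × 0.0084 = $7,267.08528
City of Northam: $865,129.2 × 0.01161 = $10,044.150012
Total tax = $17,311.235292
Effective rate = $17,311.235292 ÷ $2,218,280 = 0.780% of market value

0.780%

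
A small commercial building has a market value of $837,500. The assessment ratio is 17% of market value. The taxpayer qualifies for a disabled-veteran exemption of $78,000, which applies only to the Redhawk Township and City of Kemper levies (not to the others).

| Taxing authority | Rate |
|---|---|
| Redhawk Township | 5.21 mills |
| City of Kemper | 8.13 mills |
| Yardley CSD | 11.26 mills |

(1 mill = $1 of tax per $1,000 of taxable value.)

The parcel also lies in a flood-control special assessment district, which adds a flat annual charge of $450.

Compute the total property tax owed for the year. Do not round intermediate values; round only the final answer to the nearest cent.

Assessed value = $837,500 × 0.17 = $142,375
Redhawk Township: ($142,375 − $78,000) × 0.00521 = $64,375 × 0.00521 = $335.39375
City of Kemper: ($142,375 − $78,000) × 0.00813 = $64,375 × 0.00813 = $523.36875
Yardley CSD: $142,375 × 0.01126 = $1,603.1425
Levies subtotal = $2,461.905
Total = $2,461.905 + $450 = $2,911.905

$2,911.91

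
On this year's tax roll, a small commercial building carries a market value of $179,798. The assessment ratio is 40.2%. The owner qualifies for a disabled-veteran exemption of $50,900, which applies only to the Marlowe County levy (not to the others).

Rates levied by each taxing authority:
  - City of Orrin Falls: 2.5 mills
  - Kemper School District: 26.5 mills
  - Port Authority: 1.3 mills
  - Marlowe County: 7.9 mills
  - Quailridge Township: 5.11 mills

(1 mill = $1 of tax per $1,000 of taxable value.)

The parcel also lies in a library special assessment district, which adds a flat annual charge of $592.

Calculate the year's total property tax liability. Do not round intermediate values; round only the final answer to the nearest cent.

Assessed value = $179,798 × 0.402 = $72,278.796
City of Orrin Falls: $72,278.796 × 0.0025 = $180.69699
Kemper School District: $72,278.796 × 0.0265 = $1,915.388094
Port Authority: $72,278.796 × 0.0013 = $93.9624348
Marlowe County: ($72,278.796 − $50,900) × 0.0079 = $21,378.796 × 0.0079 = $168.8924884
Quailridge Township: $72,278.796 × 0.00511 = $369.34464756
Levies subtotal = $2,728.28465476
Total = $2,728.28465476 + $592 = $3,320.28465476

$3,320.28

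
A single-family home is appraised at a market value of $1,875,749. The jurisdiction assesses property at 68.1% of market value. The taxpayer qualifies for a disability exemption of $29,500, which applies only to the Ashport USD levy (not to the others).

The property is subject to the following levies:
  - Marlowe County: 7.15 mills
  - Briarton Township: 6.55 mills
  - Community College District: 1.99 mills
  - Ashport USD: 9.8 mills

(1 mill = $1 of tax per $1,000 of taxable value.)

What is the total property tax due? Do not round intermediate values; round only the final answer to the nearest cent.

Assessed value = $1,875,749 × 0.681 = $1,277,385.069
Marlowe County: $1,277,385.069 × 0.00715 = $9,133.30324335
Briarton Township: $1,277,385.069 × 0.00655 = $8,366.87220195
Community College District: $1,277,385.069 × 0.00199 = $2,541.99628731
Ashport USD: ($1,277,385.069 − $29,500) × 0.0098 = $1,247,885.069 × 0.0098 = $12,229.2736762
Total = $32,271.44540881

$32,271.45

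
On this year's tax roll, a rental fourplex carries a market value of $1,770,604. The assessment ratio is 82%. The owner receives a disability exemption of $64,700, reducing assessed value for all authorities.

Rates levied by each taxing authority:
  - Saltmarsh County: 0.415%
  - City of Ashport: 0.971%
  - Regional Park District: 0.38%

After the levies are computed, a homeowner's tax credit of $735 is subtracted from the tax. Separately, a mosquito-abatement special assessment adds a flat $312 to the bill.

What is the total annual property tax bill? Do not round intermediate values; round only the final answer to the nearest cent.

Assessed value = $1,770,604 × 0.82 = $1,451,895.28
Taxable value = $1,451,895.28 − $64,700 = $1,387,195.28
Saltmarsh County: $1,387,195.28 × 0.00415 = $5,756.860412
City of Ashport: $1,387,195.28 × 0.00971 = $13,469.6661688
Regional Park District: $1,387,195.28 × 0.0038 = $5,271.342064
Levies subtotal = $24,497.8686448
After credit = $24,497.8686448 − $735 = $23,762.8686448
Total = $23,762.8686448 + $312 = $24,074.8686448

$24,074.87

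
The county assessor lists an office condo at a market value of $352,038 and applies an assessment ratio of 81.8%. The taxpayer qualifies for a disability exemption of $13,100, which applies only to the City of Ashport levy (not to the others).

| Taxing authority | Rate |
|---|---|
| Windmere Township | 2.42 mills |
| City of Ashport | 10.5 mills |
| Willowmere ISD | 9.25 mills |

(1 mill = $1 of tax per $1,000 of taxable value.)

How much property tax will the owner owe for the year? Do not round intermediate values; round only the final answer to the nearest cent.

$6,246.68

Assessed value = $352,038 × 0.818 = $287,967.084
Windmere Township: $287,967.084 × 0.00242 = $696.88034328
City of Ashport: ($287,967.084 − $13,100) × 0.0105 = $274,867.084 × 0.0105 = $2,886.104382
Willowmere ISD: $287,967.084 × 0.00925 = $2,663.695527
Total = $6,246.68025228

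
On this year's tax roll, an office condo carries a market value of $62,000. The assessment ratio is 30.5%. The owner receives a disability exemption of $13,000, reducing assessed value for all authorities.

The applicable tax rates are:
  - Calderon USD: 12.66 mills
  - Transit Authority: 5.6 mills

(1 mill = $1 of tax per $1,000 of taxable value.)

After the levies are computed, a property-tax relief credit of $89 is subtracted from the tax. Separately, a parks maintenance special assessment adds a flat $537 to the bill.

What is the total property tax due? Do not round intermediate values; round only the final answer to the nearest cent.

Assessed value = $62,000 × 0.305 = $18,910
Taxable value = $18,910 − $13,000 = $5,910
Calderon USD: $5,910 × 0.01266 = $74.8206
Transit Authority: $5,910 × 0.0056 = $33.096
Levies subtotal = $107.9166
After credit = $107.9166 − $89 = $18.9166
Total = $18.9166 + $537 = $555.9166

$555.92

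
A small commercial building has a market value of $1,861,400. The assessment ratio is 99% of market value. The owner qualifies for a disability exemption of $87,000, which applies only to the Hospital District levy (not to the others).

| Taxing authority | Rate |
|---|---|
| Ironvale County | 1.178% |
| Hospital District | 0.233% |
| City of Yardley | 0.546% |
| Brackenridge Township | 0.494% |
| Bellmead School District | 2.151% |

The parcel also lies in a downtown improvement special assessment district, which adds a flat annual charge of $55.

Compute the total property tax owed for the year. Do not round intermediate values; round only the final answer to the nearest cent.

Assessed value = $1,861,400 × 0.99 = $1,842,786
Ironvale County: $1,842,786 × 0.01178 = $21,708.01908
Hospital District: ($1,842,786 − $87,000) × 0.00233 = $1,755,786 × 0.00233 = $4,090.98138
City of Yardley: $1,842,786 × 0.00546 = $10,061.61156
Brackenridge Township: $1,842,786 × 0.00494 = $9,103.36284
Bellmead School District: $1,842,786 × 0.02151 = $39,638.32686
Levies subtotal = $84,602.30172
Total = $84,602.30172 + $55 = $84,657.30172

$84,657.30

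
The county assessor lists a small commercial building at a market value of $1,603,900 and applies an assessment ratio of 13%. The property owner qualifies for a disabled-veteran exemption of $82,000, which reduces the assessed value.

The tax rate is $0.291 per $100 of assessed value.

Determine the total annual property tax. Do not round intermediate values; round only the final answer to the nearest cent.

$368.14

Assessed value = $1,603,900 × 0.13 = $208,507
Taxable value = $208,507 − $82,000 = $126,507
Tax = $126,507 × 0.00291 = $368.13537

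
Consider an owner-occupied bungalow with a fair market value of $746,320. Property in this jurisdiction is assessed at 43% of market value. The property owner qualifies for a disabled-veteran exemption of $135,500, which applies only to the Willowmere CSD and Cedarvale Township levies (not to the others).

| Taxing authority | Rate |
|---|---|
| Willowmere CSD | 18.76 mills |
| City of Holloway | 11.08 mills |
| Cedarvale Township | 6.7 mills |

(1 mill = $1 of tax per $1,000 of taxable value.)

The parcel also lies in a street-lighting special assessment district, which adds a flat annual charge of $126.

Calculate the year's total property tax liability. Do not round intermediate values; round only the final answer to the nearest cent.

$8,402.50

Assessed value = $746,320 × 0.43 = $320,917.6
Willowmere CSD: ($320,917.6 − $135,500) × 0.01876 = $185,417.6 × 0.01876 = $3,478.434176
City of Holloway: $320,917.6 × 0.01108 = $3,555.767008
Cedarvale Township: ($320,917.6 − $135,500) × 0.0067 = $185,417.6 × 0.0067 = $1,242.29792
Levies subtotal = $8,276.499104
Total = $8,276.499104 + $126 = $8,402.499104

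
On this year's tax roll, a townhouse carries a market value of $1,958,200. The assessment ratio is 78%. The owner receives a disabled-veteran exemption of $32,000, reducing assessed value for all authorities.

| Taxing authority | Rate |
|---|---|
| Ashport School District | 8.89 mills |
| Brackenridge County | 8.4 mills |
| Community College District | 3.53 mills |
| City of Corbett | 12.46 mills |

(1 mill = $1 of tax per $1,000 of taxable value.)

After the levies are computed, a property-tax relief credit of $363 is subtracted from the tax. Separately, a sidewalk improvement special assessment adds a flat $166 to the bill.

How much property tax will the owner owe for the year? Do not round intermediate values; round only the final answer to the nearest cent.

$49,569.78

Assessed value = $1,958,200 × 0.78 = $1,527,396
Taxable value = $1,527,396 − $32,000 = $1,495,396
Ashport School District: $1,495,396 × 0.00889 = $13,294.07044
Brackenridge County: $1,495,396 × 0.0084 = $12,561.3264
Community College District: $1,495,396 × 0.00353 = $5,278.74788
City of Corbett: $1,495,396 × 0.01246 = $18,632.63416
Levies subtotal = $49,766.77888
After credit = $49,766.77888 − $363 = $49,403.77888
Total = $49,403.77888 + $166 = $49,569.77888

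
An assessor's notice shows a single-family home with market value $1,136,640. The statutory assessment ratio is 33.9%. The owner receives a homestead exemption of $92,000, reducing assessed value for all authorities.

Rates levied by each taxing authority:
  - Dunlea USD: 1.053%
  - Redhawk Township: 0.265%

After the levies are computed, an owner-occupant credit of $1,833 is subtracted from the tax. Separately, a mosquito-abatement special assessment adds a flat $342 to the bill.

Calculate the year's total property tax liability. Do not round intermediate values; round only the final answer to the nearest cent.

$2,374.97

Assessed value = $1,136,640 × 0.339 = $385,320.96
Taxable value = $385,320.96 − $92,000 = $293,320.96
Dunlea USD: $293,320.96 × 0.01053 = $3,088.6697088
Redhawk Township: $293,320.96 × 0.00265 = $777.300544
Levies subtotal = $3,865.9702528
After credit = $3,865.9702528 − $1,833 = $2,032.9702528
Total = $2,032.9702528 + $342 = $2,374.9702528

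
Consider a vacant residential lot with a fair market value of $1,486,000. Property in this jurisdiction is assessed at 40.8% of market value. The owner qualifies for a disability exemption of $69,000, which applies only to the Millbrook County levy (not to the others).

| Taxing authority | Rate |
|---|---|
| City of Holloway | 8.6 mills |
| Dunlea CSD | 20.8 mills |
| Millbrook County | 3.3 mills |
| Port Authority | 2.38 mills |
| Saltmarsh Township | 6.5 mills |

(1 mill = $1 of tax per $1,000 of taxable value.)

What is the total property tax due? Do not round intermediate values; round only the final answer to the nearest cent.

Assessed value = $1,486,000 × 0.408 = $606,288
City of Holloway: $606,288 × 0.0086 = $5,214.0768
Dunlea CSD: $606,288 × 0.0208 = $12,610.7904
Millbrook County: ($606,288 − $69,000) × 0.0033 = $537,288 × 0.0033 = $1,773.0504
Port Authority: $606,288 × 0.00238 = $1,442.96544
Saltmarsh Township: $606,288 × 0.0065 = $3,940.872
Total = $24,981.75504

$24,981.76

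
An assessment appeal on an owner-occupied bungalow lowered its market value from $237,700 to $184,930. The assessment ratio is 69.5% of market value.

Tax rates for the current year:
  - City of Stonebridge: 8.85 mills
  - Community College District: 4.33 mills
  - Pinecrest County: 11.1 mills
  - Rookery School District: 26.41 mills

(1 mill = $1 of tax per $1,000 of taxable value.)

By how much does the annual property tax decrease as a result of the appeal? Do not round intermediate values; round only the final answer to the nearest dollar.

$1,859

Old assessed value = $237,700 × 0.695 = $165,201.5
New assessed value = $184,930 × 0.695 = $128,526.35
Combined rate = 0.00885 + 0.00433 + 0.0111 + 0.02641 = 0.05069
Old tax = $165,201.5 × 0.05069 = $8,374.064035
New tax = $128,526.35 × 0.05069 = $6,515.0006815
Reduction = $8,374.064035 − $6,515.0006815 = $1,859.0633535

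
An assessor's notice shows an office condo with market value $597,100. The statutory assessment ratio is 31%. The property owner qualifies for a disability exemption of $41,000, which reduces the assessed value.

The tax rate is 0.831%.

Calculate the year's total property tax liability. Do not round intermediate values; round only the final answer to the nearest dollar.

$1,197

Assessed value = $597,100 × 0.31 = $185,101
Taxable value = $185,101 − $41,000 = $144,101
Tax = $144,101 × 0.00831 = $1,197.47931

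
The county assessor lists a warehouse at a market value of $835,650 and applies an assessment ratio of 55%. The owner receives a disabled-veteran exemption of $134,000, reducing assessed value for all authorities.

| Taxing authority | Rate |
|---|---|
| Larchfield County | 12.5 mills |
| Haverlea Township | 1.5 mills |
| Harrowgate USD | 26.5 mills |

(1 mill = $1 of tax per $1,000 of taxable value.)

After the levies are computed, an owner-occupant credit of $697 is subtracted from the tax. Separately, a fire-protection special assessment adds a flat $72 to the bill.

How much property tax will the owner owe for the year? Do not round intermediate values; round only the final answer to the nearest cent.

Assessed value = $835,650 × 0.55 = $459,607.5
Taxable value = $459,607.5 − $134,000 = $325,607.5
Larchfield County: $325,607.5 × 0.0125 = $4,070.09375
Haverlea Township: $325,607.5 × 0.0015 = $488.41125
Harrowgate USD: $325,607.5 × 0.0265 = $8,628.59875
Levies subtotal = $13,187.10375
After credit = $13,187.10375 − $697 = $12,490.10375
Total = $12,490.10375 + $72 = $12,562.10375

$12,562.10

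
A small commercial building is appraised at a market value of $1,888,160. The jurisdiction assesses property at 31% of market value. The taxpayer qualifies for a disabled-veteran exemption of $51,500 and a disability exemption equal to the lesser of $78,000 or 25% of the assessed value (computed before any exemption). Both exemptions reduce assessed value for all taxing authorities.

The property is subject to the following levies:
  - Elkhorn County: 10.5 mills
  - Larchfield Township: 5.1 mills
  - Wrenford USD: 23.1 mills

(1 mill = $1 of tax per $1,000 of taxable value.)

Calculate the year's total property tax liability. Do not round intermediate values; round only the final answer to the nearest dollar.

$17,641

Assessed value = $1,888,160 × 0.31 = $585,329.6
Disability exemption = min($78,000, 25% × $585,329.6) = min($78,000, $146,332.4) = $78,000 (dollar cap binds)
Taxable value = $585,329.6 − $51,500 − $78,000 = $455,829.6
Elkhorn County: $455,829.6 × 0.0105 = $4,786.2108
Larchfield Township: $455,829.6 × 0.0051 = $2,324.73096
Wrenford USD: $455,829.6 × 0.0231 = $10,529.66376
Total = $17,640.60552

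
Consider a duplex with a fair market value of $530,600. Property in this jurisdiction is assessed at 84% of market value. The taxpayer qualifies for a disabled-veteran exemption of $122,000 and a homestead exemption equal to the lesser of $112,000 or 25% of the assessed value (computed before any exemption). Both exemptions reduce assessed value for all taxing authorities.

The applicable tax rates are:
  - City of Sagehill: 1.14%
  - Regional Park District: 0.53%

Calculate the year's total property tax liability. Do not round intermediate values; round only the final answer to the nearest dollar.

Assessed value = $530,600 × 0.84 = $445,704
Homestead exemption = min($112,000, 25% × $445,704) = min($112,000, $111,426) = $111,426 (percentage binds)
Taxable value = $445,704 − $122,000 − $111,426 = $212,278
City of Sagehill: $212,278 × 0.0114 = $2,419.9692
Regional Park District: $212,278 × 0.0053 = $1,125.0734
Total = $3,545.0426

$3,545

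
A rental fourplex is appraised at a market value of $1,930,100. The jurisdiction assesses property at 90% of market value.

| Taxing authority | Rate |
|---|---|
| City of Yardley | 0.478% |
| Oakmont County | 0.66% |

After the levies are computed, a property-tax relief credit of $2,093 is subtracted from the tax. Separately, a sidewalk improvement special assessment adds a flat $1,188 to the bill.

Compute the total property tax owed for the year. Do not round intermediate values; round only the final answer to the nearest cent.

$18,863.08

Assessed value = $1,930,100 × 0.9 = $1,737,090
City of Yardley: $1,737,090 × 0.00478 = $8,303.2902
Oakmont County: $1,737,090 × 0.0066 = $11,464.794
Levies subtotal = $19,768.0842
After credit = $19,768.0842 − $2,093 = $17,675.0842
Total = $17,675.0842 + $1,188 = $18,863.0842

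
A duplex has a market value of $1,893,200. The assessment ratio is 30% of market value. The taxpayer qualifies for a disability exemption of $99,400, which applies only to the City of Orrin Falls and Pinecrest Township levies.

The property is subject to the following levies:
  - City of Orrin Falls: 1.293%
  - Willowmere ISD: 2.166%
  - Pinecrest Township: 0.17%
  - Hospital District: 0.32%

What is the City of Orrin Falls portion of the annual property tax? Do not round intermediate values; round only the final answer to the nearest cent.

$6,058.48

Assessed value = $1,893,200 × 0.3 = $567,960
City of Orrin Falls taxable value = $567,960 − $99,400 = $468,560
City of Orrin Falls levy = $468,560 × 0.01293 = $6,058.4808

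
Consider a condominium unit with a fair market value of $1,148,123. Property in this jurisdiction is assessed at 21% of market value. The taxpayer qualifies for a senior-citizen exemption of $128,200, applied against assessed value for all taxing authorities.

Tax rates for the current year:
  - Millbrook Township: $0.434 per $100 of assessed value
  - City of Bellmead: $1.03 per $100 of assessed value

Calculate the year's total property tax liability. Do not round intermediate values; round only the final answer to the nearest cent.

$1,652.94

Assessed value = $1,148,123 × 0.21 = $241,105.83
Taxable value = $241,105.83 − $128,200 = $112,905.83
Millbrook Township: $112,905.83 × 0.00434 = $490.0113022
City of Bellmead: $112,905.83 × 0.0103 = $1,162.930049
Total = $490.0113022 + $1,162.930049 = $1,652.9413512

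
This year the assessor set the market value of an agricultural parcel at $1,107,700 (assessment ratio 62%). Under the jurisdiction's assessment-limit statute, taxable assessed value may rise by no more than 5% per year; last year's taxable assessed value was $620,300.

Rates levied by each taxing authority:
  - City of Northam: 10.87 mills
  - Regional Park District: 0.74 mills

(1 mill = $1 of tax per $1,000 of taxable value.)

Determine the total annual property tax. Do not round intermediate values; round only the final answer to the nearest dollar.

$7,562

Uncapped assessed value = $1,107,700 × 0.62 = $686,774
Cap limit = $620,300 × 1.05 = $651,315
Taxable assessed value = min($686,774, $651,315) = $651,315 (cap binds)
City of Northam: $651,315 × 0.01087 = $7,079.79405
Regional Park District: $651,315 × 0.00074 = $481.9731
Total = $7,561.76715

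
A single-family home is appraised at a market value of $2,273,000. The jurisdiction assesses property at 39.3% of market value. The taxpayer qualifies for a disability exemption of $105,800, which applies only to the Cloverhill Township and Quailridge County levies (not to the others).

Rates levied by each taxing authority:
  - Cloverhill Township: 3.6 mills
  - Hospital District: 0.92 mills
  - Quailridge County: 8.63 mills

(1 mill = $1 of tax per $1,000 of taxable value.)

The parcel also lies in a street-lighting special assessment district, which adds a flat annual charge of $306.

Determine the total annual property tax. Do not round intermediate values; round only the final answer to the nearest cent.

$10,758.82

Assessed value = $2,273,000 × 0.393 = $893,289
Cloverhill Township: ($893,289 − $105,800) × 0.0036 = $787,489 × 0.0036 = $2,834.9604
Hospital District: $893,289 × 0.00092 = $821.82588
Quailridge County: ($893,289 − $105,800) × 0.00863 = $787,489 × 0.00863 = $6,796.03007
Levies subtotal = $10,452.81635
Total = $10,452.81635 + $306 = $10,758.81635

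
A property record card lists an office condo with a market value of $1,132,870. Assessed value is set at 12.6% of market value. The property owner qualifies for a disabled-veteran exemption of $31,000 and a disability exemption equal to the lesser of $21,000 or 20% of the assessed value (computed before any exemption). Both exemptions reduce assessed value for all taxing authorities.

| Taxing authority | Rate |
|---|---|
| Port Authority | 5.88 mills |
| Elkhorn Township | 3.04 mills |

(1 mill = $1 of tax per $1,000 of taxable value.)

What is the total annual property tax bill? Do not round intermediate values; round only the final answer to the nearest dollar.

Assessed value = $1,132,870 × 0.126 = $142,741.62
Disability exemption = min($21,000, 20% × $142,741.62) = min($21,000, $28,548.324) = $21,000 (dollar cap binds)
Taxable value = $142,741.62 − $31,000 − $21,000 = $90,741.62
Port Authority: $90,741.62 × 0.00588 = $533.5607256
Elkhorn Township: $90,741.62 × 0.00304 = $275.8545248
Total = $809.4152504

$809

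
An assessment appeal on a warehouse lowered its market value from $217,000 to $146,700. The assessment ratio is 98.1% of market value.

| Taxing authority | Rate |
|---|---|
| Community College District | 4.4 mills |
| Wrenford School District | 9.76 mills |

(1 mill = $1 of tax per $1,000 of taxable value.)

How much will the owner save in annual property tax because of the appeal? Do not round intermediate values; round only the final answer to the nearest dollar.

Old assessed value = $217,000 × 0.981 = $212,877
New assessed value = $146,700 × 0.981 = $143,912.7
Combined rate = 0.0044 + 0.00976 = 0.01416
Old tax = $212,877 × 0.01416 = $3,014.33832
New tax = $143,912.7 × 0.01416 = $2,037.803832
Reduction = $3,014.33832 − $2,037.803832 = $976.534488

$977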